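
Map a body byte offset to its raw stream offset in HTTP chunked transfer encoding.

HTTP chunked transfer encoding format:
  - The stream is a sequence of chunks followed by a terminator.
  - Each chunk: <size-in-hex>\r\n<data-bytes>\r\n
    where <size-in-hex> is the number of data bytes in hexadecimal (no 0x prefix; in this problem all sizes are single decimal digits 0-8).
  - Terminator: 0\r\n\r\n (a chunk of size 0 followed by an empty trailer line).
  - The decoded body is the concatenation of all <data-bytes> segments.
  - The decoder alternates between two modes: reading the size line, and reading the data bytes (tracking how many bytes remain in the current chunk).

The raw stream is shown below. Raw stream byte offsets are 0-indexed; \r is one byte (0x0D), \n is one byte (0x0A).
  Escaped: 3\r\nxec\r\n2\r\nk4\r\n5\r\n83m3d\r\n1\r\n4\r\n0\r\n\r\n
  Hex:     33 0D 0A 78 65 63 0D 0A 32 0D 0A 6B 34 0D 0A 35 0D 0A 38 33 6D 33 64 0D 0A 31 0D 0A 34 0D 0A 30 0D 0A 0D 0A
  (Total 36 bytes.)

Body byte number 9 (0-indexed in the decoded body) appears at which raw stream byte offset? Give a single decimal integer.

Chunk 1: stream[0..1]='3' size=0x3=3, data at stream[3..6]='xec' -> body[0..3], body so far='xec'
Chunk 2: stream[8..9]='2' size=0x2=2, data at stream[11..13]='k4' -> body[3..5], body so far='xeck4'
Chunk 3: stream[15..16]='5' size=0x5=5, data at stream[18..23]='83m3d' -> body[5..10], body so far='xeck483m3d'
Chunk 4: stream[25..26]='1' size=0x1=1, data at stream[28..29]='4' -> body[10..11], body so far='xeck483m3d4'
Chunk 5: stream[31..32]='0' size=0 (terminator). Final body='xeck483m3d4' (11 bytes)
Body byte 9 at stream offset 22

Answer: 22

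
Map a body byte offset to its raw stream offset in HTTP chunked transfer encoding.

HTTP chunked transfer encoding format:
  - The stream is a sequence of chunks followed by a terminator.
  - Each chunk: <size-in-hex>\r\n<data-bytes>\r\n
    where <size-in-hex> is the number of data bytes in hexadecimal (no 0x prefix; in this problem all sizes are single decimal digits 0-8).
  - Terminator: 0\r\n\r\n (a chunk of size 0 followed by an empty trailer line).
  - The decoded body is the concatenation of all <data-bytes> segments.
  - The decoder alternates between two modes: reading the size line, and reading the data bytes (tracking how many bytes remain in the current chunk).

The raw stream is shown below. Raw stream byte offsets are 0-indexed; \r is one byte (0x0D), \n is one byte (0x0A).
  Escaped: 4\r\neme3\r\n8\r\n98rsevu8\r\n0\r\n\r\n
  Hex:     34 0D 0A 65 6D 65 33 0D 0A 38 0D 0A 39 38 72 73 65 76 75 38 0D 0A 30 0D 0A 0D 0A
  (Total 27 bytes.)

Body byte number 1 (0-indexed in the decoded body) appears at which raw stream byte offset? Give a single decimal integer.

Answer: 4

Derivation:
Chunk 1: stream[0..1]='4' size=0x4=4, data at stream[3..7]='eme3' -> body[0..4], body so far='eme3'
Chunk 2: stream[9..10]='8' size=0x8=8, data at stream[12..20]='98rsevu8' -> body[4..12], body so far='eme398rsevu8'
Chunk 3: stream[22..23]='0' size=0 (terminator). Final body='eme398rsevu8' (12 bytes)
Body byte 1 at stream offset 4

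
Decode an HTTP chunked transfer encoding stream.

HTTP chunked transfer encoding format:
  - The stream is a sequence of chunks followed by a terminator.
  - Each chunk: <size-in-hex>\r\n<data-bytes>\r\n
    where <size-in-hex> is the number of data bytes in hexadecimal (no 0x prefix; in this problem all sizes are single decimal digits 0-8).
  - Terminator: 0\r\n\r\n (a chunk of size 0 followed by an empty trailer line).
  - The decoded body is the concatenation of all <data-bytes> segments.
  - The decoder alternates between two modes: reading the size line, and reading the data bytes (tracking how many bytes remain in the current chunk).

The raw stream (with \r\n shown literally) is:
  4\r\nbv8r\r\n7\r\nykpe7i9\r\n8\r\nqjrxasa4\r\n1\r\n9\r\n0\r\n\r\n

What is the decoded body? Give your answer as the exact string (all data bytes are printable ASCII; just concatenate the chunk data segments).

Answer: bv8rykpe7i9qjrxasa49

Derivation:
Chunk 1: stream[0..1]='4' size=0x4=4, data at stream[3..7]='bv8r' -> body[0..4], body so far='bv8r'
Chunk 2: stream[9..10]='7' size=0x7=7, data at stream[12..19]='ykpe7i9' -> body[4..11], body so far='bv8rykpe7i9'
Chunk 3: stream[21..22]='8' size=0x8=8, data at stream[24..32]='qjrxasa4' -> body[11..19], body so far='bv8rykpe7i9qjrxasa4'
Chunk 4: stream[34..35]='1' size=0x1=1, data at stream[37..38]='9' -> body[19..20], body so far='bv8rykpe7i9qjrxasa49'
Chunk 5: stream[40..41]='0' size=0 (terminator). Final body='bv8rykpe7i9qjrxasa49' (20 bytes)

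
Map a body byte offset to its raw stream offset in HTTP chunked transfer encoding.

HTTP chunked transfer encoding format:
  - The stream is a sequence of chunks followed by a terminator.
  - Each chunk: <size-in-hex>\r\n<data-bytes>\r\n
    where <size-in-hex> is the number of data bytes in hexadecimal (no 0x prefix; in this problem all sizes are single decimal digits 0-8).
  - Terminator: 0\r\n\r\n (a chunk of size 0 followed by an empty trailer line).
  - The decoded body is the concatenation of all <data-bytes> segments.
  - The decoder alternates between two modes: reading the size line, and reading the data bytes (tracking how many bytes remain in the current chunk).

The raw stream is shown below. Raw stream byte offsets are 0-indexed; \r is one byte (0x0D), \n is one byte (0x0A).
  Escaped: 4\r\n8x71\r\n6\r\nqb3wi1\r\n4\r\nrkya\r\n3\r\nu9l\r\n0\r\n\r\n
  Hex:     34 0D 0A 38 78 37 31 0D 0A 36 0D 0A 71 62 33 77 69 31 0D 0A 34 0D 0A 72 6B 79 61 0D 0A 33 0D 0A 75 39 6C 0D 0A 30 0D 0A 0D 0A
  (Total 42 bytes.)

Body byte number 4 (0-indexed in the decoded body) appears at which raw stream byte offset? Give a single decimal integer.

Chunk 1: stream[0..1]='4' size=0x4=4, data at stream[3..7]='8x71' -> body[0..4], body so far='8x71'
Chunk 2: stream[9..10]='6' size=0x6=6, data at stream[12..18]='qb3wi1' -> body[4..10], body so far='8x71qb3wi1'
Chunk 3: stream[20..21]='4' size=0x4=4, data at stream[23..27]='rkya' -> body[10..14], body so far='8x71qb3wi1rkya'
Chunk 4: stream[29..30]='3' size=0x3=3, data at stream[32..35]='u9l' -> body[14..17], body so far='8x71qb3wi1rkyau9l'
Chunk 5: stream[37..38]='0' size=0 (terminator). Final body='8x71qb3wi1rkyau9l' (17 bytes)
Body byte 4 at stream offset 12

Answer: 12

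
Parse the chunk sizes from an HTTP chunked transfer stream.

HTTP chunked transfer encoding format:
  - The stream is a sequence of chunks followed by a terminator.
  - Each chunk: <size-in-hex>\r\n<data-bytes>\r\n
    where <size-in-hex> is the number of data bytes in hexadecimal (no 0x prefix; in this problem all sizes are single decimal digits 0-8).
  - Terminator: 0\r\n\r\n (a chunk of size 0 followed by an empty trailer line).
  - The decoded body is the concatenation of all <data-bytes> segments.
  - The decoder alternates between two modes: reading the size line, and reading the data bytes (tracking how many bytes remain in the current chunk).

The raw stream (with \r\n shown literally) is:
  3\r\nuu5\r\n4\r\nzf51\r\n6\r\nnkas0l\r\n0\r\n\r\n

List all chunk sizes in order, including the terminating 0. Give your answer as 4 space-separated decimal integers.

Answer: 3 4 6 0

Derivation:
Chunk 1: stream[0..1]='3' size=0x3=3, data at stream[3..6]='uu5' -> body[0..3], body so far='uu5'
Chunk 2: stream[8..9]='4' size=0x4=4, data at stream[11..15]='zf51' -> body[3..7], body so far='uu5zf51'
Chunk 3: stream[17..18]='6' size=0x6=6, data at stream[20..26]='nkas0l' -> body[7..13], body so far='uu5zf51nkas0l'
Chunk 4: stream[28..29]='0' size=0 (terminator). Final body='uu5zf51nkas0l' (13 bytes)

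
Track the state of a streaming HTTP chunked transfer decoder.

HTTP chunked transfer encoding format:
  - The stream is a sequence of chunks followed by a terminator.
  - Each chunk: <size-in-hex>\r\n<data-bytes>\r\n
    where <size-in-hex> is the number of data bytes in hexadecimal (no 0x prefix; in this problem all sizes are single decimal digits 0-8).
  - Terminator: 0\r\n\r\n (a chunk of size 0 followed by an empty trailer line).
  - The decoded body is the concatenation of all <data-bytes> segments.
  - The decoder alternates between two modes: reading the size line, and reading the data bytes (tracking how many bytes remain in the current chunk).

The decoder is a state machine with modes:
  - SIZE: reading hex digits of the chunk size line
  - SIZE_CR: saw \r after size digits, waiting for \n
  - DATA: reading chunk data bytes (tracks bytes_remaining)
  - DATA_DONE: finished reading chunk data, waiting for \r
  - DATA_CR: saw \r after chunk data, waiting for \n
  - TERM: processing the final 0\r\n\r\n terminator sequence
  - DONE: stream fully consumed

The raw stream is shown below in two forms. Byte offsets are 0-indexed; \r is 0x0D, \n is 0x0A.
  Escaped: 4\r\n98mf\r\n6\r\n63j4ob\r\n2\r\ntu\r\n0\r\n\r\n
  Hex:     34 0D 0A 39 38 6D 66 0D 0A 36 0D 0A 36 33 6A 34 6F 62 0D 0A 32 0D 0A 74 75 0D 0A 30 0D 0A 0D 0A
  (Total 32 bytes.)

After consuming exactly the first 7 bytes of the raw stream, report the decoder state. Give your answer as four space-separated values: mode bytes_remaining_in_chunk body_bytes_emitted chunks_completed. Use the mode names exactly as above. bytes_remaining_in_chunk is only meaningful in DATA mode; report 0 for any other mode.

Answer: DATA_DONE 0 4 0

Derivation:
Byte 0 = '4': mode=SIZE remaining=0 emitted=0 chunks_done=0
Byte 1 = 0x0D: mode=SIZE_CR remaining=0 emitted=0 chunks_done=0
Byte 2 = 0x0A: mode=DATA remaining=4 emitted=0 chunks_done=0
Byte 3 = '9': mode=DATA remaining=3 emitted=1 chunks_done=0
Byte 4 = '8': mode=DATA remaining=2 emitted=2 chunks_done=0
Byte 5 = 'm': mode=DATA remaining=1 emitted=3 chunks_done=0
Byte 6 = 'f': mode=DATA_DONE remaining=0 emitted=4 chunks_done=0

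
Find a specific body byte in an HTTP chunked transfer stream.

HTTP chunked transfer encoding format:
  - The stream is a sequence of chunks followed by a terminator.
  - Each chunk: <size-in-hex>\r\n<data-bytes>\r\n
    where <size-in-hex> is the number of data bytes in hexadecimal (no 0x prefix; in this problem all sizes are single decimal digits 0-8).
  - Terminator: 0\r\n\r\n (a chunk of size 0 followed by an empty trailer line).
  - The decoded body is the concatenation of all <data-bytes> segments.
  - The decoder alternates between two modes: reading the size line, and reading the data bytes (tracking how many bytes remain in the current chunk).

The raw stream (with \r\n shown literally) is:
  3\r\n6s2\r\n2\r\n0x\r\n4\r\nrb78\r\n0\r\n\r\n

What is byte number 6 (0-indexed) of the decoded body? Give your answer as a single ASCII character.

Chunk 1: stream[0..1]='3' size=0x3=3, data at stream[3..6]='6s2' -> body[0..3], body so far='6s2'
Chunk 2: stream[8..9]='2' size=0x2=2, data at stream[11..13]='0x' -> body[3..5], body so far='6s20x'
Chunk 3: stream[15..16]='4' size=0x4=4, data at stream[18..22]='rb78' -> body[5..9], body so far='6s20xrb78'
Chunk 4: stream[24..25]='0' size=0 (terminator). Final body='6s20xrb78' (9 bytes)
Body byte 6 = 'b'

Answer: b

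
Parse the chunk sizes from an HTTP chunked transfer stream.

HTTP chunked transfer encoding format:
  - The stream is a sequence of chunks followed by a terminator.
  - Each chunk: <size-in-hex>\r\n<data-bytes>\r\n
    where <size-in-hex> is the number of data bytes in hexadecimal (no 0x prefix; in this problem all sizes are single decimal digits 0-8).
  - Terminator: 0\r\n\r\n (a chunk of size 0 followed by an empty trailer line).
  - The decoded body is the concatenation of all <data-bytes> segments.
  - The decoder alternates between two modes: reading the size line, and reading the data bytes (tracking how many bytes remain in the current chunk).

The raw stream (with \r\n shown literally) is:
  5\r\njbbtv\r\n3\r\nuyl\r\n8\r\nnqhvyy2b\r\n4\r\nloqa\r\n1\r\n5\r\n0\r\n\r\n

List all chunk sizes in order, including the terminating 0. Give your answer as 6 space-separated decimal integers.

Answer: 5 3 8 4 1 0

Derivation:
Chunk 1: stream[0..1]='5' size=0x5=5, data at stream[3..8]='jbbtv' -> body[0..5], body so far='jbbtv'
Chunk 2: stream[10..11]='3' size=0x3=3, data at stream[13..16]='uyl' -> body[5..8], body so far='jbbtvuyl'
Chunk 3: stream[18..19]='8' size=0x8=8, data at stream[21..29]='nqhvyy2b' -> body[8..16], body so far='jbbtvuylnqhvyy2b'
Chunk 4: stream[31..32]='4' size=0x4=4, data at stream[34..38]='loqa' -> body[16..20], body so far='jbbtvuylnqhvyy2bloqa'
Chunk 5: stream[40..41]='1' size=0x1=1, data at stream[43..44]='5' -> body[20..21], body so far='jbbtvuylnqhvyy2bloqa5'
Chunk 6: stream[46..47]='0' size=0 (terminator). Final body='jbbtvuylnqhvyy2bloqa5' (21 bytes)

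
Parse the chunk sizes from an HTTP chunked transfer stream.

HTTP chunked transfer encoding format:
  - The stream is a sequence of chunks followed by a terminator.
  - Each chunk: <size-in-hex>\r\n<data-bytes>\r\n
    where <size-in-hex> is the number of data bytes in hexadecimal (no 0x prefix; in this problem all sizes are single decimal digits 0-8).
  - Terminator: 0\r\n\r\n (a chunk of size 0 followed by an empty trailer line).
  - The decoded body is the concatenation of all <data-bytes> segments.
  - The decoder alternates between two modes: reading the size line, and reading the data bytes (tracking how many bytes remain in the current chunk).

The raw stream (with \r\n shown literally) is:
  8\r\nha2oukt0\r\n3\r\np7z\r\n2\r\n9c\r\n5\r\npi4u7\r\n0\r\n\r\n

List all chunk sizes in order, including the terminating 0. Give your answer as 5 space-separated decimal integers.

Answer: 8 3 2 5 0

Derivation:
Chunk 1: stream[0..1]='8' size=0x8=8, data at stream[3..11]='ha2oukt0' -> body[0..8], body so far='ha2oukt0'
Chunk 2: stream[13..14]='3' size=0x3=3, data at stream[16..19]='p7z' -> body[8..11], body so far='ha2oukt0p7z'
Chunk 3: stream[21..22]='2' size=0x2=2, data at stream[24..26]='9c' -> body[11..13], body so far='ha2oukt0p7z9c'
Chunk 4: stream[28..29]='5' size=0x5=5, data at stream[31..36]='pi4u7' -> body[13..18], body so far='ha2oukt0p7z9cpi4u7'
Chunk 5: stream[38..39]='0' size=0 (terminator). Final body='ha2oukt0p7z9cpi4u7' (18 bytes)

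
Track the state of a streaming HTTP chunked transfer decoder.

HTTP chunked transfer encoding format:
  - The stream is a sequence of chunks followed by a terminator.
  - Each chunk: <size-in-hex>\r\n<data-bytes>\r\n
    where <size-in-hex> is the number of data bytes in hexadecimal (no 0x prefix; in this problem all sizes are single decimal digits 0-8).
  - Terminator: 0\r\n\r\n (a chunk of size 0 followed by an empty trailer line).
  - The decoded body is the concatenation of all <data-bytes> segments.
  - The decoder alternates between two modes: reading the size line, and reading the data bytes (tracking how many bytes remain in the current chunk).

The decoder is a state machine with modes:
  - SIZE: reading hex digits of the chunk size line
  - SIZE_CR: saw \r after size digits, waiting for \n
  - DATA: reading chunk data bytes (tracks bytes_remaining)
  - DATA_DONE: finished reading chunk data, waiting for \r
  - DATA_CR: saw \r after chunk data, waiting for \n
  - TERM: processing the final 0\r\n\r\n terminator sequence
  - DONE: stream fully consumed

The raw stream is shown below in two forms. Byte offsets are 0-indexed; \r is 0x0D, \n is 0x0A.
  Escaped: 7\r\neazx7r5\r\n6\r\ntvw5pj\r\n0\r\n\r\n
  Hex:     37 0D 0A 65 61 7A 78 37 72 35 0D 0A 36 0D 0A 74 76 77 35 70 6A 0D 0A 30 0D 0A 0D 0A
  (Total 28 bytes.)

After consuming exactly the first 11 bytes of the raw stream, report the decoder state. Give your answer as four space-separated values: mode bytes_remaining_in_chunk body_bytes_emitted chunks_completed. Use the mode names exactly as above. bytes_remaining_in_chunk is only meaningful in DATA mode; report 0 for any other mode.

Answer: DATA_CR 0 7 0

Derivation:
Byte 0 = '7': mode=SIZE remaining=0 emitted=0 chunks_done=0
Byte 1 = 0x0D: mode=SIZE_CR remaining=0 emitted=0 chunks_done=0
Byte 2 = 0x0A: mode=DATA remaining=7 emitted=0 chunks_done=0
Byte 3 = 'e': mode=DATA remaining=6 emitted=1 chunks_done=0
Byte 4 = 'a': mode=DATA remaining=5 emitted=2 chunks_done=0
Byte 5 = 'z': mode=DATA remaining=4 emitted=3 chunks_done=0
Byte 6 = 'x': mode=DATA remaining=3 emitted=4 chunks_done=0
Byte 7 = '7': mode=DATA remaining=2 emitted=5 chunks_done=0
Byte 8 = 'r': mode=DATA remaining=1 emitted=6 chunks_done=0
Byte 9 = '5': mode=DATA_DONE remaining=0 emitted=7 chunks_done=0
Byte 10 = 0x0D: mode=DATA_CR remaining=0 emitted=7 chunks_done=0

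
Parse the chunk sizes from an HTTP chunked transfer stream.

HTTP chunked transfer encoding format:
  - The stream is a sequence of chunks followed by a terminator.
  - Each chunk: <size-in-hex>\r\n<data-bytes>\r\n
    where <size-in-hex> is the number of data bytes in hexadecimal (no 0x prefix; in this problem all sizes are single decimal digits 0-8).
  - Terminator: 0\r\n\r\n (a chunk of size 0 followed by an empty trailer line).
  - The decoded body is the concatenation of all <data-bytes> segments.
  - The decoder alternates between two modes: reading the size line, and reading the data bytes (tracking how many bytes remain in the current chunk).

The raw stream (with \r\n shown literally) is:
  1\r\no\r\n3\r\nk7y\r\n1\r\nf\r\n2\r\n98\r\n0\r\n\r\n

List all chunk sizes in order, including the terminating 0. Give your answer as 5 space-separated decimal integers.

Chunk 1: stream[0..1]='1' size=0x1=1, data at stream[3..4]='o' -> body[0..1], body so far='o'
Chunk 2: stream[6..7]='3' size=0x3=3, data at stream[9..12]='k7y' -> body[1..4], body so far='ok7y'
Chunk 3: stream[14..15]='1' size=0x1=1, data at stream[17..18]='f' -> body[4..5], body so far='ok7yf'
Chunk 4: stream[20..21]='2' size=0x2=2, data at stream[23..25]='98' -> body[5..7], body so far='ok7yf98'
Chunk 5: stream[27..28]='0' size=0 (terminator). Final body='ok7yf98' (7 bytes)

Answer: 1 3 1 2 0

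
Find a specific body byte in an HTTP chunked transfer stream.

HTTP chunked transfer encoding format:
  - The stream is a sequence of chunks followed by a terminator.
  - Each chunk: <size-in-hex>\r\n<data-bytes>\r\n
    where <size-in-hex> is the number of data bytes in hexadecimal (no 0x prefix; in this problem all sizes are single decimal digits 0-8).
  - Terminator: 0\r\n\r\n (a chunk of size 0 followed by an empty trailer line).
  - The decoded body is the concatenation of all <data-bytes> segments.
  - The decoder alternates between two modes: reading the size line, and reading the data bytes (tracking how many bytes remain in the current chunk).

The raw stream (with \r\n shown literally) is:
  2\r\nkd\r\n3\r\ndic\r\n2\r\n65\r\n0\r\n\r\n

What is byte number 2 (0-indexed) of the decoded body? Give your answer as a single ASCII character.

Chunk 1: stream[0..1]='2' size=0x2=2, data at stream[3..5]='kd' -> body[0..2], body so far='kd'
Chunk 2: stream[7..8]='3' size=0x3=3, data at stream[10..13]='dic' -> body[2..5], body so far='kddic'
Chunk 3: stream[15..16]='2' size=0x2=2, data at stream[18..20]='65' -> body[5..7], body so far='kddic65'
Chunk 4: stream[22..23]='0' size=0 (terminator). Final body='kddic65' (7 bytes)
Body byte 2 = 'd'

Answer: d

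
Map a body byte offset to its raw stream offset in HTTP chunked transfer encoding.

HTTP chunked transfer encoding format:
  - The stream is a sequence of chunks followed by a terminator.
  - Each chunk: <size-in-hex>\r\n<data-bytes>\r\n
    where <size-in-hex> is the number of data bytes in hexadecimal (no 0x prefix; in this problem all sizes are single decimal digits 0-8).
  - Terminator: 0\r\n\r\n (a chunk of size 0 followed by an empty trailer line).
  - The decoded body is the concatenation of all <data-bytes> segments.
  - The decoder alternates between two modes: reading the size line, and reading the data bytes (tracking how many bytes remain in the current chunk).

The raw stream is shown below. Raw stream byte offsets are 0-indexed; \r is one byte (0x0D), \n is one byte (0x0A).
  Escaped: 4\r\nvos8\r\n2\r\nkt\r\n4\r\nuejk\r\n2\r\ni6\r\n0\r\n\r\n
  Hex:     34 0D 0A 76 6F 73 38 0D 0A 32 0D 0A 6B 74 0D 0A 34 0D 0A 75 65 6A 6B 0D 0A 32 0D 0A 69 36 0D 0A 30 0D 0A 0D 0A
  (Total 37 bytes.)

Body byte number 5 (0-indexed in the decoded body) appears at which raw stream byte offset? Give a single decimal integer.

Chunk 1: stream[0..1]='4' size=0x4=4, data at stream[3..7]='vos8' -> body[0..4], body so far='vos8'
Chunk 2: stream[9..10]='2' size=0x2=2, data at stream[12..14]='kt' -> body[4..6], body so far='vos8kt'
Chunk 3: stream[16..17]='4' size=0x4=4, data at stream[19..23]='uejk' -> body[6..10], body so far='vos8ktuejk'
Chunk 4: stream[25..26]='2' size=0x2=2, data at stream[28..30]='i6' -> body[10..12], body so far='vos8ktuejki6'
Chunk 5: stream[32..33]='0' size=0 (terminator). Final body='vos8ktuejki6' (12 bytes)
Body byte 5 at stream offset 13

Answer: 13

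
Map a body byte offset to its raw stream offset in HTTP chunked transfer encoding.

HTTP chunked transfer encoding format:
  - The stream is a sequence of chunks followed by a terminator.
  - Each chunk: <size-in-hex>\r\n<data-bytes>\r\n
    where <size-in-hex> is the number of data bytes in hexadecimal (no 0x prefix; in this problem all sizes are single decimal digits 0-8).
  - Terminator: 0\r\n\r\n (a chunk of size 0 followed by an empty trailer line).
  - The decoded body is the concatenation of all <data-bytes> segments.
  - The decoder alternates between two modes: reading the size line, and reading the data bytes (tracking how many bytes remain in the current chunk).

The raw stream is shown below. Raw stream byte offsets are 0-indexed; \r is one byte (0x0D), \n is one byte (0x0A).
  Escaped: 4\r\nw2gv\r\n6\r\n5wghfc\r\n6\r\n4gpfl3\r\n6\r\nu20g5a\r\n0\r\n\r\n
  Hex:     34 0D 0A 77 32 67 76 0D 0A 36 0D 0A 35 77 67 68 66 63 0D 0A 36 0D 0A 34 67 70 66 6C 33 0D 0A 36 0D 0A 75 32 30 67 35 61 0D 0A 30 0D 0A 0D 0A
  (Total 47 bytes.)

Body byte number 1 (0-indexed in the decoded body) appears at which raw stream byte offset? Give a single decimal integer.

Answer: 4

Derivation:
Chunk 1: stream[0..1]='4' size=0x4=4, data at stream[3..7]='w2gv' -> body[0..4], body so far='w2gv'
Chunk 2: stream[9..10]='6' size=0x6=6, data at stream[12..18]='5wghfc' -> body[4..10], body so far='w2gv5wghfc'
Chunk 3: stream[20..21]='6' size=0x6=6, data at stream[23..29]='4gpfl3' -> body[10..16], body so far='w2gv5wghfc4gpfl3'
Chunk 4: stream[31..32]='6' size=0x6=6, data at stream[34..40]='u20g5a' -> body[16..22], body so far='w2gv5wghfc4gpfl3u20g5a'
Chunk 5: stream[42..43]='0' size=0 (terminator). Final body='w2gv5wghfc4gpfl3u20g5a' (22 bytes)
Body byte 1 at stream offset 4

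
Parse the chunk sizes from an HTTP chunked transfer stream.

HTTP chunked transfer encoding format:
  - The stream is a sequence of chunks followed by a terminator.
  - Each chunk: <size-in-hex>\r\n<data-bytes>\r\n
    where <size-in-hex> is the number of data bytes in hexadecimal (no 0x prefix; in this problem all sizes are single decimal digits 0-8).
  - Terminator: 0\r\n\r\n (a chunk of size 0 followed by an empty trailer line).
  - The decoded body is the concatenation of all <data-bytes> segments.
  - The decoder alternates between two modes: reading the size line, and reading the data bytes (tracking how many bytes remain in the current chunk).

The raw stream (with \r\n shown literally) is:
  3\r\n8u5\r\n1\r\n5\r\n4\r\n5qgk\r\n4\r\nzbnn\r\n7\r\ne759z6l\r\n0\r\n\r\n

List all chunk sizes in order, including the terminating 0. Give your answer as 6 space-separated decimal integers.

Answer: 3 1 4 4 7 0

Derivation:
Chunk 1: stream[0..1]='3' size=0x3=3, data at stream[3..6]='8u5' -> body[0..3], body so far='8u5'
Chunk 2: stream[8..9]='1' size=0x1=1, data at stream[11..12]='5' -> body[3..4], body so far='8u55'
Chunk 3: stream[14..15]='4' size=0x4=4, data at stream[17..21]='5qgk' -> body[4..8], body so far='8u555qgk'
Chunk 4: stream[23..24]='4' size=0x4=4, data at stream[26..30]='zbnn' -> body[8..12], body so far='8u555qgkzbnn'
Chunk 5: stream[32..33]='7' size=0x7=7, data at stream[35..42]='e759z6l' -> body[12..19], body so far='8u555qgkzbnne759z6l'
Chunk 6: stream[44..45]='0' size=0 (terminator). Final body='8u555qgkzbnne759z6l' (19 bytes)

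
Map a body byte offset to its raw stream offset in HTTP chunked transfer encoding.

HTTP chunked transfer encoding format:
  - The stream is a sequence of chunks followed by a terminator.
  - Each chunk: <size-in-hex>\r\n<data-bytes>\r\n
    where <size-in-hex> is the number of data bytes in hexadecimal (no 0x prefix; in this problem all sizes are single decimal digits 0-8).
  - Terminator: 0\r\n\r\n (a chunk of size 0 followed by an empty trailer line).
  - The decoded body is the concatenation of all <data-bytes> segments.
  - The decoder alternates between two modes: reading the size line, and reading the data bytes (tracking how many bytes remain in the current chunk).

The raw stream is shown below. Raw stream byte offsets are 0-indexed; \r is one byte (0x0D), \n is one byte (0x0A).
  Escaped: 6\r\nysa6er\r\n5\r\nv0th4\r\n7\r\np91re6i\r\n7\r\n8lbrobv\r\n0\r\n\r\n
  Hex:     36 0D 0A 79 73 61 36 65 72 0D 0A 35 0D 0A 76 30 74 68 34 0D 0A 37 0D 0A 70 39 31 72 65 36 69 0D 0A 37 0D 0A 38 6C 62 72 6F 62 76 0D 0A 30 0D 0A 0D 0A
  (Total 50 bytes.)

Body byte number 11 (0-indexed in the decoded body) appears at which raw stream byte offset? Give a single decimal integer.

Answer: 24

Derivation:
Chunk 1: stream[0..1]='6' size=0x6=6, data at stream[3..9]='ysa6er' -> body[0..6], body so far='ysa6er'
Chunk 2: stream[11..12]='5' size=0x5=5, data at stream[14..19]='v0th4' -> body[6..11], body so far='ysa6erv0th4'
Chunk 3: stream[21..22]='7' size=0x7=7, data at stream[24..31]='p91re6i' -> body[11..18], body so far='ysa6erv0th4p91re6i'
Chunk 4: stream[33..34]='7' size=0x7=7, data at stream[36..43]='8lbrobv' -> body[18..25], body so far='ysa6erv0th4p91re6i8lbrobv'
Chunk 5: stream[45..46]='0' size=0 (terminator). Final body='ysa6erv0th4p91re6i8lbrobv' (25 bytes)
Body byte 11 at stream offset 24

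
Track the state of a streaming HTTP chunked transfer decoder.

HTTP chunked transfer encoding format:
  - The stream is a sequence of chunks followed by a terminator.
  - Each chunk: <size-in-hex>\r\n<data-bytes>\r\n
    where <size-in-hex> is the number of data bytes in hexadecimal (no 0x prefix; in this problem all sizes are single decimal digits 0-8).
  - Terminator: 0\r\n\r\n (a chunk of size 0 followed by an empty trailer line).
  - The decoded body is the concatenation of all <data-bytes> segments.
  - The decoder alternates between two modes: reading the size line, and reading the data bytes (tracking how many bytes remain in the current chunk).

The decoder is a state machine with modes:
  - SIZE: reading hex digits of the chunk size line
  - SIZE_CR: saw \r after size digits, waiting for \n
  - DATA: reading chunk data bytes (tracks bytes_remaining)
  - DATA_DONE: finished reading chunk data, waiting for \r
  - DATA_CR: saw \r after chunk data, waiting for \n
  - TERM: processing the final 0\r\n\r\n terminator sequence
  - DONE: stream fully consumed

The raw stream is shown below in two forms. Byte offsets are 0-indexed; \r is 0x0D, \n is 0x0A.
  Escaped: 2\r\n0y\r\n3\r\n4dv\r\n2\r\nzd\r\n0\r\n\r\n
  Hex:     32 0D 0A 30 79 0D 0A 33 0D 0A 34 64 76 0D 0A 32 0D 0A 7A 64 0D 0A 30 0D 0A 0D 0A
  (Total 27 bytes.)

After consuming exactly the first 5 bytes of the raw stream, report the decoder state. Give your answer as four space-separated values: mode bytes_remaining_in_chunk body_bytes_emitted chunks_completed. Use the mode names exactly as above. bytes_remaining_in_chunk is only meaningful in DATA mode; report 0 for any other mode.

Answer: DATA_DONE 0 2 0

Derivation:
Byte 0 = '2': mode=SIZE remaining=0 emitted=0 chunks_done=0
Byte 1 = 0x0D: mode=SIZE_CR remaining=0 emitted=0 chunks_done=0
Byte 2 = 0x0A: mode=DATA remaining=2 emitted=0 chunks_done=0
Byte 3 = '0': mode=DATA remaining=1 emitted=1 chunks_done=0
Byte 4 = 'y': mode=DATA_DONE remaining=0 emitted=2 chunks_done=0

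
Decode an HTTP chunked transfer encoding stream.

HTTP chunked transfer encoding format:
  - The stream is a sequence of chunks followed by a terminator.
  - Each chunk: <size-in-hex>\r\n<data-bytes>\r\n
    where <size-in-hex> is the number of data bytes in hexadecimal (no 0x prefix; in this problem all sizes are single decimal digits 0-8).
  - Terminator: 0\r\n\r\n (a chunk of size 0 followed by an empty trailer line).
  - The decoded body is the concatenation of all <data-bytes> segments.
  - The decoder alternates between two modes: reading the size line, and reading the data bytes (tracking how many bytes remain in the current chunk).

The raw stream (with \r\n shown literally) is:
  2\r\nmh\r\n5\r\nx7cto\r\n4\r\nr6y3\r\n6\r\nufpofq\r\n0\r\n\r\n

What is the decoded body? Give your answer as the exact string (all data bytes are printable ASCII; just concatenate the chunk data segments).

Answer: mhx7ctor6y3ufpofq

Derivation:
Chunk 1: stream[0..1]='2' size=0x2=2, data at stream[3..5]='mh' -> body[0..2], body so far='mh'
Chunk 2: stream[7..8]='5' size=0x5=5, data at stream[10..15]='x7cto' -> body[2..7], body so far='mhx7cto'
Chunk 3: stream[17..18]='4' size=0x4=4, data at stream[20..24]='r6y3' -> body[7..11], body so far='mhx7ctor6y3'
Chunk 4: stream[26..27]='6' size=0x6=6, data at stream[29..35]='ufpofq' -> body[11..17], body so far='mhx7ctor6y3ufpofq'
Chunk 5: stream[37..38]='0' size=0 (terminator). Final body='mhx7ctor6y3ufpofq' (17 bytes)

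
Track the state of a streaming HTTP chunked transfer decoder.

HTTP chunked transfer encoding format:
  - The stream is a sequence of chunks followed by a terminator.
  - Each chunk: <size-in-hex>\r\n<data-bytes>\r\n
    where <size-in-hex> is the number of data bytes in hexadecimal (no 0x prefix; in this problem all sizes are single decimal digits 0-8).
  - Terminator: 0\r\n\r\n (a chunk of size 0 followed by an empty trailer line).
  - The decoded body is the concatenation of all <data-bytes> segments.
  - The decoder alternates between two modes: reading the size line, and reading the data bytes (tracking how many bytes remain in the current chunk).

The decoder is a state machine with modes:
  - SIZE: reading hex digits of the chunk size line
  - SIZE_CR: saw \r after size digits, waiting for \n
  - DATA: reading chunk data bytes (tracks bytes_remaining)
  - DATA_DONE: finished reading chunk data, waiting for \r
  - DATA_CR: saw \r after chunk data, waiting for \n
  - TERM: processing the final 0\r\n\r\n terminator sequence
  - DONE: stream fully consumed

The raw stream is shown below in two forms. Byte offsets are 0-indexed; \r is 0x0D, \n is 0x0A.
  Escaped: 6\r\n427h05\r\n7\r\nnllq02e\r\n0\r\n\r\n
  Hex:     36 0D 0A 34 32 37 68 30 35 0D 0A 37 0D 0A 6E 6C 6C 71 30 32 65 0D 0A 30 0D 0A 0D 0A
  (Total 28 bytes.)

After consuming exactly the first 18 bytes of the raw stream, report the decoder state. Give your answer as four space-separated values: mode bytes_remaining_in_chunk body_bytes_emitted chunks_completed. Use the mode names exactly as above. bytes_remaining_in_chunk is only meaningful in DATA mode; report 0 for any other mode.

Answer: DATA 3 10 1

Derivation:
Byte 0 = '6': mode=SIZE remaining=0 emitted=0 chunks_done=0
Byte 1 = 0x0D: mode=SIZE_CR remaining=0 emitted=0 chunks_done=0
Byte 2 = 0x0A: mode=DATA remaining=6 emitted=0 chunks_done=0
Byte 3 = '4': mode=DATA remaining=5 emitted=1 chunks_done=0
Byte 4 = '2': mode=DATA remaining=4 emitted=2 chunks_done=0
Byte 5 = '7': mode=DATA remaining=3 emitted=3 chunks_done=0
Byte 6 = 'h': mode=DATA remaining=2 emitted=4 chunks_done=0
Byte 7 = '0': mode=DATA remaining=1 emitted=5 chunks_done=0
Byte 8 = '5': mode=DATA_DONE remaining=0 emitted=6 chunks_done=0
Byte 9 = 0x0D: mode=DATA_CR remaining=0 emitted=6 chunks_done=0
Byte 10 = 0x0A: mode=SIZE remaining=0 emitted=6 chunks_done=1
Byte 11 = '7': mode=SIZE remaining=0 emitted=6 chunks_done=1
Byte 12 = 0x0D: mode=SIZE_CR remaining=0 emitted=6 chunks_done=1
Byte 13 = 0x0A: mode=DATA remaining=7 emitted=6 chunks_done=1
Byte 14 = 'n': mode=DATA remaining=6 emitted=7 chunks_done=1
Byte 15 = 'l': mode=DATA remaining=5 emitted=8 chunks_done=1
Byte 16 = 'l': mode=DATA remaining=4 emitted=9 chunks_done=1
Byte 17 = 'q': mode=DATA remaining=3 emitted=10 chunks_done=1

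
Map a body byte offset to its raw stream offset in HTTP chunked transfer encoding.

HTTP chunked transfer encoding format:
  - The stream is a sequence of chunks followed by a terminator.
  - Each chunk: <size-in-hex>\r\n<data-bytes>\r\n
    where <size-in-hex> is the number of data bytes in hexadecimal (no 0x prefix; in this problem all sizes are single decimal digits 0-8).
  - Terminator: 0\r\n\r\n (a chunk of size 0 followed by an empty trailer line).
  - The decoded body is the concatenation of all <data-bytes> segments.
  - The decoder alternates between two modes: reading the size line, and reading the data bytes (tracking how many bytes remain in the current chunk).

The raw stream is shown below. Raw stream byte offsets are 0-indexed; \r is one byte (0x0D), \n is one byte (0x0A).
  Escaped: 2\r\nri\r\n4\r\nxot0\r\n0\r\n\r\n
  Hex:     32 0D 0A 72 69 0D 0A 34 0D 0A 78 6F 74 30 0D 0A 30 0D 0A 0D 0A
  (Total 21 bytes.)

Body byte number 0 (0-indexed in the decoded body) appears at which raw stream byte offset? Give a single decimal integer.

Answer: 3

Derivation:
Chunk 1: stream[0..1]='2' size=0x2=2, data at stream[3..5]='ri' -> body[0..2], body so far='ri'
Chunk 2: stream[7..8]='4' size=0x4=4, data at stream[10..14]='xot0' -> body[2..6], body so far='rixot0'
Chunk 3: stream[16..17]='0' size=0 (terminator). Final body='rixot0' (6 bytes)
Body byte 0 at stream offset 3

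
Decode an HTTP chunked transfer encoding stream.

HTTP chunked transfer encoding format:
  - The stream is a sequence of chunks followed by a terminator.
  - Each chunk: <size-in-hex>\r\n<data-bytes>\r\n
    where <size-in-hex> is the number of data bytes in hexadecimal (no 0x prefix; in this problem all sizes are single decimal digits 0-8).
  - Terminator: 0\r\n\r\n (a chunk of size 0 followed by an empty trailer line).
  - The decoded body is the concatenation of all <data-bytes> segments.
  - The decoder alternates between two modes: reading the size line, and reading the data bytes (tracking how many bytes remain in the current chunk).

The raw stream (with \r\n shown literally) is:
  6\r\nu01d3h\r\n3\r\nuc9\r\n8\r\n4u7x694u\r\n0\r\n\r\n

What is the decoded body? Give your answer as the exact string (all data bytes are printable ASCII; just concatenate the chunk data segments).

Answer: u01d3huc94u7x694u

Derivation:
Chunk 1: stream[0..1]='6' size=0x6=6, data at stream[3..9]='u01d3h' -> body[0..6], body so far='u01d3h'
Chunk 2: stream[11..12]='3' size=0x3=3, data at stream[14..17]='uc9' -> body[6..9], body so far='u01d3huc9'
Chunk 3: stream[19..20]='8' size=0x8=8, data at stream[22..30]='4u7x694u' -> body[9..17], body so far='u01d3huc94u7x694u'
Chunk 4: stream[32..33]='0' size=0 (terminator). Final body='u01d3huc94u7x694u' (17 bytes)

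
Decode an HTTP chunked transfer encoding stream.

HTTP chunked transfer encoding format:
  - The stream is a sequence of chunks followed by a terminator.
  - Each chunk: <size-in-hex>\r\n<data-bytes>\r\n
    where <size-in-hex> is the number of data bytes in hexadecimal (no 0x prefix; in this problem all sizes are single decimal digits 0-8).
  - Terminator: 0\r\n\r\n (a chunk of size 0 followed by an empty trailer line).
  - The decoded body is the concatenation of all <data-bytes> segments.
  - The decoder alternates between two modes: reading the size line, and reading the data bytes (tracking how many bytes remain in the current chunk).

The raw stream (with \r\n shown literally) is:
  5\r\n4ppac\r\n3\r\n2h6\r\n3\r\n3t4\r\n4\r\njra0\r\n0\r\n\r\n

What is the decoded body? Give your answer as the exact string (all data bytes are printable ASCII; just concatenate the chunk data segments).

Answer: 4ppac2h63t4jra0

Derivation:
Chunk 1: stream[0..1]='5' size=0x5=5, data at stream[3..8]='4ppac' -> body[0..5], body so far='4ppac'
Chunk 2: stream[10..11]='3' size=0x3=3, data at stream[13..16]='2h6' -> body[5..8], body so far='4ppac2h6'
Chunk 3: stream[18..19]='3' size=0x3=3, data at stream[21..24]='3t4' -> body[8..11], body so far='4ppac2h63t4'
Chunk 4: stream[26..27]='4' size=0x4=4, data at stream[29..33]='jra0' -> body[11..15], body so far='4ppac2h63t4jra0'
Chunk 5: stream[35..36]='0' size=0 (terminator). Final body='4ppac2h63t4jra0' (15 bytes)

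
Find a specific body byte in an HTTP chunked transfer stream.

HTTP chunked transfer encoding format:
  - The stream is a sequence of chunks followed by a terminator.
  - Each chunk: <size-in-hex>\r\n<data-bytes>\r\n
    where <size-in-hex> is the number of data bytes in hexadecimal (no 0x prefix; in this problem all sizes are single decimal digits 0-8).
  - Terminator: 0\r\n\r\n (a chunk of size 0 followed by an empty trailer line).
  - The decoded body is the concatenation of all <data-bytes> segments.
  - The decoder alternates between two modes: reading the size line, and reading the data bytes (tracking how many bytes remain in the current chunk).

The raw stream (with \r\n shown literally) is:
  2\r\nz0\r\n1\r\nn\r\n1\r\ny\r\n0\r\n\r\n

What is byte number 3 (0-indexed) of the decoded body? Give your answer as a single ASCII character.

Chunk 1: stream[0..1]='2' size=0x2=2, data at stream[3..5]='z0' -> body[0..2], body so far='z0'
Chunk 2: stream[7..8]='1' size=0x1=1, data at stream[10..11]='n' -> body[2..3], body so far='z0n'
Chunk 3: stream[13..14]='1' size=0x1=1, data at stream[16..17]='y' -> body[3..4], body so far='z0ny'
Chunk 4: stream[19..20]='0' size=0 (terminator). Final body='z0ny' (4 bytes)
Body byte 3 = 'y'

Answer: y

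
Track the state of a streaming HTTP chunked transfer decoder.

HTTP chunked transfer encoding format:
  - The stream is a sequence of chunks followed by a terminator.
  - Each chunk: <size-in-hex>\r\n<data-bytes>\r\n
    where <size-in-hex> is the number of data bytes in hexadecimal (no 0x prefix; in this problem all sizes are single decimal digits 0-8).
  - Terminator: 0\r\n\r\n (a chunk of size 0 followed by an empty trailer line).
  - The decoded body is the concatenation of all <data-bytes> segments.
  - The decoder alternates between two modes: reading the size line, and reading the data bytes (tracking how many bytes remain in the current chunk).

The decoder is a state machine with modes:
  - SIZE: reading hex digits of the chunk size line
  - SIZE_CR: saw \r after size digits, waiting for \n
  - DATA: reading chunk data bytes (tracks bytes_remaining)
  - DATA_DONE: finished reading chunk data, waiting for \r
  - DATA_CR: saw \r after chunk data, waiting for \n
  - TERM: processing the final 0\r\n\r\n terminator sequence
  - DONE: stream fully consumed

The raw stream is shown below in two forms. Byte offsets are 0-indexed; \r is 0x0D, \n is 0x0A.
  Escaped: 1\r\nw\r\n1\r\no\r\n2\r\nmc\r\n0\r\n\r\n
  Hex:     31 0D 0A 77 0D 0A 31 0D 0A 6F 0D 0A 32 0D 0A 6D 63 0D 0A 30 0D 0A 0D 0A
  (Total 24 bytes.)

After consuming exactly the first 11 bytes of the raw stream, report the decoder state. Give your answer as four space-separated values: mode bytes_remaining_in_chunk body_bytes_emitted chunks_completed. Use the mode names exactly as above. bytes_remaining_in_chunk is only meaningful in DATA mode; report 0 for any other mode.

Answer: DATA_CR 0 2 1

Derivation:
Byte 0 = '1': mode=SIZE remaining=0 emitted=0 chunks_done=0
Byte 1 = 0x0D: mode=SIZE_CR remaining=0 emitted=0 chunks_done=0
Byte 2 = 0x0A: mode=DATA remaining=1 emitted=0 chunks_done=0
Byte 3 = 'w': mode=DATA_DONE remaining=0 emitted=1 chunks_done=0
Byte 4 = 0x0D: mode=DATA_CR remaining=0 emitted=1 chunks_done=0
Byte 5 = 0x0A: mode=SIZE remaining=0 emitted=1 chunks_done=1
Byte 6 = '1': mode=SIZE remaining=0 emitted=1 chunks_done=1
Byte 7 = 0x0D: mode=SIZE_CR remaining=0 emitted=1 chunks_done=1
Byte 8 = 0x0A: mode=DATA remaining=1 emitted=1 chunks_done=1
Byte 9 = 'o': mode=DATA_DONE remaining=0 emitted=2 chunks_done=1
Byte 10 = 0x0D: mode=DATA_CR remaining=0 emitted=2 chunks_done=1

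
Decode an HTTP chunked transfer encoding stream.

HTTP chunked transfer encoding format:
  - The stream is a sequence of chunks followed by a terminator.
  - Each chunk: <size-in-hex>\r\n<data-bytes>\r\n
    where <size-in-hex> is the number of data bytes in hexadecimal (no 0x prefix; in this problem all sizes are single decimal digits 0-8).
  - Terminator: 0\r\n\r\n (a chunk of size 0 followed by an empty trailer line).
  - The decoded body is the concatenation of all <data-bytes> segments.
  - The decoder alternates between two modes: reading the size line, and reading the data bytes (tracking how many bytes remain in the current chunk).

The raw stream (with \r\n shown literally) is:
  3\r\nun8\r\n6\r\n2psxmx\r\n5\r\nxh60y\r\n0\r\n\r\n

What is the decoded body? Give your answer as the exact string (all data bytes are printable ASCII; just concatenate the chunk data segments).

Answer: un82psxmxxh60y

Derivation:
Chunk 1: stream[0..1]='3' size=0x3=3, data at stream[3..6]='un8' -> body[0..3], body so far='un8'
Chunk 2: stream[8..9]='6' size=0x6=6, data at stream[11..17]='2psxmx' -> body[3..9], body so far='un82psxmx'
Chunk 3: stream[19..20]='5' size=0x5=5, data at stream[22..27]='xh60y' -> body[9..14], body so far='un82psxmxxh60y'
Chunk 4: stream[29..30]='0' size=0 (terminator). Final body='un82psxmxxh60y' (14 bytes)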